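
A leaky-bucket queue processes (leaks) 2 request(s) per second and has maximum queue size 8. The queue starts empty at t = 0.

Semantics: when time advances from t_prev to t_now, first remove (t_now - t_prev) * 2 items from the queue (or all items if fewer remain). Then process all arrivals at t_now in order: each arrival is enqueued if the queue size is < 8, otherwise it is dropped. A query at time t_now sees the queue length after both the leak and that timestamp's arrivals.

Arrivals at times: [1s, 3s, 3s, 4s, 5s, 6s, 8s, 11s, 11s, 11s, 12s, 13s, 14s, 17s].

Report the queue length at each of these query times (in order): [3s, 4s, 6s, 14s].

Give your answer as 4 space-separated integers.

Queue lengths at query times:
  query t=3s: backlog = 2
  query t=4s: backlog = 1
  query t=6s: backlog = 1
  query t=14s: backlog = 1

Answer: 2 1 1 1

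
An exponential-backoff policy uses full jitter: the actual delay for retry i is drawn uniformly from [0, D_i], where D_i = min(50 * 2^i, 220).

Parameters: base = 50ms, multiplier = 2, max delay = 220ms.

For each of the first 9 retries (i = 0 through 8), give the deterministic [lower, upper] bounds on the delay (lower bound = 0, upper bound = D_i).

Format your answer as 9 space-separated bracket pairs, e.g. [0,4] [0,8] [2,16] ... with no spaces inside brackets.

Answer: [0,50] [0,100] [0,200] [0,220] [0,220] [0,220] [0,220] [0,220] [0,220]

Derivation:
Computing bounds per retry:
  i=0: D_i=min(50*2^0,220)=50, bounds=[0,50]
  i=1: D_i=min(50*2^1,220)=100, bounds=[0,100]
  i=2: D_i=min(50*2^2,220)=200, bounds=[0,200]
  i=3: D_i=min(50*2^3,220)=220, bounds=[0,220]
  i=4: D_i=min(50*2^4,220)=220, bounds=[0,220]
  i=5: D_i=min(50*2^5,220)=220, bounds=[0,220]
  i=6: D_i=min(50*2^6,220)=220, bounds=[0,220]
  i=7: D_i=min(50*2^7,220)=220, bounds=[0,220]
  i=8: D_i=min(50*2^8,220)=220, bounds=[0,220]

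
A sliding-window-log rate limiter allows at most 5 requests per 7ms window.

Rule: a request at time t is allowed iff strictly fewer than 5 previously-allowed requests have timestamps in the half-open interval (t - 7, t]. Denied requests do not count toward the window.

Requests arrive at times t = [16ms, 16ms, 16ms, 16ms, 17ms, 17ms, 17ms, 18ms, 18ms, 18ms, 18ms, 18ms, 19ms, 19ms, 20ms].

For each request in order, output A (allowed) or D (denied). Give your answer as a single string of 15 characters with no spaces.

Answer: AAAAADDDDDDDDDD

Derivation:
Tracking allowed requests in the window:
  req#1 t=16ms: ALLOW
  req#2 t=16ms: ALLOW
  req#3 t=16ms: ALLOW
  req#4 t=16ms: ALLOW
  req#5 t=17ms: ALLOW
  req#6 t=17ms: DENY
  req#7 t=17ms: DENY
  req#8 t=18ms: DENY
  req#9 t=18ms: DENY
  req#10 t=18ms: DENY
  req#11 t=18ms: DENY
  req#12 t=18ms: DENY
  req#13 t=19ms: DENY
  req#14 t=19ms: DENY
  req#15 t=20ms: DENY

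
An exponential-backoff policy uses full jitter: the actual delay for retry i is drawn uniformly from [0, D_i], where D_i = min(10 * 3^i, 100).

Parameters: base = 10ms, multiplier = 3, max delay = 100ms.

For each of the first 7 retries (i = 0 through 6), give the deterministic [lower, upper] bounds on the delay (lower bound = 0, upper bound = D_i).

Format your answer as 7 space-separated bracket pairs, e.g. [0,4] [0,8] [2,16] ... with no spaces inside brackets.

Computing bounds per retry:
  i=0: D_i=min(10*3^0,100)=10, bounds=[0,10]
  i=1: D_i=min(10*3^1,100)=30, bounds=[0,30]
  i=2: D_i=min(10*3^2,100)=90, bounds=[0,90]
  i=3: D_i=min(10*3^3,100)=100, bounds=[0,100]
  i=4: D_i=min(10*3^4,100)=100, bounds=[0,100]
  i=5: D_i=min(10*3^5,100)=100, bounds=[0,100]
  i=6: D_i=min(10*3^6,100)=100, bounds=[0,100]

Answer: [0,10] [0,30] [0,90] [0,100] [0,100] [0,100] [0,100]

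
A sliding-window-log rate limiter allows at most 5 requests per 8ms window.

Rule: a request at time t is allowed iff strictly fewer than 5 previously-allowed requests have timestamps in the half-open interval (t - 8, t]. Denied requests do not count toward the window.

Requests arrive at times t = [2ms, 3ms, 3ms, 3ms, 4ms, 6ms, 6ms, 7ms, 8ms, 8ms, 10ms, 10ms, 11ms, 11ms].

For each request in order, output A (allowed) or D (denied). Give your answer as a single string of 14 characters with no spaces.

Tracking allowed requests in the window:
  req#1 t=2ms: ALLOW
  req#2 t=3ms: ALLOW
  req#3 t=3ms: ALLOW
  req#4 t=3ms: ALLOW
  req#5 t=4ms: ALLOW
  req#6 t=6ms: DENY
  req#7 t=6ms: DENY
  req#8 t=7ms: DENY
  req#9 t=8ms: DENY
  req#10 t=8ms: DENY
  req#11 t=10ms: ALLOW
  req#12 t=10ms: DENY
  req#13 t=11ms: ALLOW
  req#14 t=11ms: ALLOW

Answer: AAAAADDDDDADAA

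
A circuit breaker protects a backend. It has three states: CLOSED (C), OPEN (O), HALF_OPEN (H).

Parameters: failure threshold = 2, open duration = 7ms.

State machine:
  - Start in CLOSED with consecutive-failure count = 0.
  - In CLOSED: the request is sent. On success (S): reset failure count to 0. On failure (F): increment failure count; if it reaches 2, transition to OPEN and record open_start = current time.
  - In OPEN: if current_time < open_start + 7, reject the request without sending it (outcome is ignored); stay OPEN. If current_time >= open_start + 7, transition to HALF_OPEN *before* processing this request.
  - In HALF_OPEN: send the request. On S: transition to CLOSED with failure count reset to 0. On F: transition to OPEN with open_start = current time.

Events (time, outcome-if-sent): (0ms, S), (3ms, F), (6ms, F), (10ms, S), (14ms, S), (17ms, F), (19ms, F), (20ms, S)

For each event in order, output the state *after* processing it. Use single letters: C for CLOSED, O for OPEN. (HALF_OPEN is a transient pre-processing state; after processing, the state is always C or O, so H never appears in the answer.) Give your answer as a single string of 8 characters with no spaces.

State after each event:
  event#1 t=0ms outcome=S: state=CLOSED
  event#2 t=3ms outcome=F: state=CLOSED
  event#3 t=6ms outcome=F: state=OPEN
  event#4 t=10ms outcome=S: state=OPEN
  event#5 t=14ms outcome=S: state=CLOSED
  event#6 t=17ms outcome=F: state=CLOSED
  event#7 t=19ms outcome=F: state=OPEN
  event#8 t=20ms outcome=S: state=OPEN

Answer: CCOOCCOO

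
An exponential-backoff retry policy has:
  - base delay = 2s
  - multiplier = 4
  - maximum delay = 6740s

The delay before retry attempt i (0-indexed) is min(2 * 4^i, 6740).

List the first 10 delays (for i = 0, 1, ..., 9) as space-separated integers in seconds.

Computing each delay:
  i=0: min(2*4^0, 6740) = 2
  i=1: min(2*4^1, 6740) = 8
  i=2: min(2*4^2, 6740) = 32
  i=3: min(2*4^3, 6740) = 128
  i=4: min(2*4^4, 6740) = 512
  i=5: min(2*4^5, 6740) = 2048
  i=6: min(2*4^6, 6740) = 6740
  i=7: min(2*4^7, 6740) = 6740
  i=8: min(2*4^8, 6740) = 6740
  i=9: min(2*4^9, 6740) = 6740

Answer: 2 8 32 128 512 2048 6740 6740 6740 6740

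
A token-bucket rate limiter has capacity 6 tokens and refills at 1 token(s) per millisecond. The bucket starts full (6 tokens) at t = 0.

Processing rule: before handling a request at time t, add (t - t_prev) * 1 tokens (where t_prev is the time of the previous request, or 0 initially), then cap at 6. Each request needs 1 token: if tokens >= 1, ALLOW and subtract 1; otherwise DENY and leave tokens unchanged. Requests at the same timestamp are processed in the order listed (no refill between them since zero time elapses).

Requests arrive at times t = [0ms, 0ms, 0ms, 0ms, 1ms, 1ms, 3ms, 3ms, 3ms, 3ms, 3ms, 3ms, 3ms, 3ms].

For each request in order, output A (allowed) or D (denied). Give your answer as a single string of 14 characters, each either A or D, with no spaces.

Answer: AAAAAAAAADDDDD

Derivation:
Simulating step by step:
  req#1 t=0ms: ALLOW
  req#2 t=0ms: ALLOW
  req#3 t=0ms: ALLOW
  req#4 t=0ms: ALLOW
  req#5 t=1ms: ALLOW
  req#6 t=1ms: ALLOW
  req#7 t=3ms: ALLOW
  req#8 t=3ms: ALLOW
  req#9 t=3ms: ALLOW
  req#10 t=3ms: DENY
  req#11 t=3ms: DENY
  req#12 t=3ms: DENY
  req#13 t=3ms: DENY
  req#14 t=3ms: DENY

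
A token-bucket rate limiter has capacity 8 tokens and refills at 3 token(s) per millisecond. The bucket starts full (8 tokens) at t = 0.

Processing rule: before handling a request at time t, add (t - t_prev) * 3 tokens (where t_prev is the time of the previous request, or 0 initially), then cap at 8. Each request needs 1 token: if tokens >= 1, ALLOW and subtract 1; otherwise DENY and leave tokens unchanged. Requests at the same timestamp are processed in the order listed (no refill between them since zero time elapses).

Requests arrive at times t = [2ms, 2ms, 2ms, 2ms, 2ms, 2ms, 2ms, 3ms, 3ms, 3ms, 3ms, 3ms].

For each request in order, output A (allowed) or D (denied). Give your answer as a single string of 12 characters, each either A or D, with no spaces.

Simulating step by step:
  req#1 t=2ms: ALLOW
  req#2 t=2ms: ALLOW
  req#3 t=2ms: ALLOW
  req#4 t=2ms: ALLOW
  req#5 t=2ms: ALLOW
  req#6 t=2ms: ALLOW
  req#7 t=2ms: ALLOW
  req#8 t=3ms: ALLOW
  req#9 t=3ms: ALLOW
  req#10 t=3ms: ALLOW
  req#11 t=3ms: ALLOW
  req#12 t=3ms: DENY

Answer: AAAAAAAAAAAD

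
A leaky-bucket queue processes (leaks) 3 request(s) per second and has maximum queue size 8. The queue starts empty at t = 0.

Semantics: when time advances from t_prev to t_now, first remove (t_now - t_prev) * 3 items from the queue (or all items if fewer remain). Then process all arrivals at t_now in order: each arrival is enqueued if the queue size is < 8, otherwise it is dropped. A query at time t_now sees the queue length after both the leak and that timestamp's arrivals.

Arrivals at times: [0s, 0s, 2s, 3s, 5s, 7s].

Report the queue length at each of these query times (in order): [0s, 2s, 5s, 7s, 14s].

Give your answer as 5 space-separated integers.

Queue lengths at query times:
  query t=0s: backlog = 2
  query t=2s: backlog = 1
  query t=5s: backlog = 1
  query t=7s: backlog = 1
  query t=14s: backlog = 0

Answer: 2 1 1 1 0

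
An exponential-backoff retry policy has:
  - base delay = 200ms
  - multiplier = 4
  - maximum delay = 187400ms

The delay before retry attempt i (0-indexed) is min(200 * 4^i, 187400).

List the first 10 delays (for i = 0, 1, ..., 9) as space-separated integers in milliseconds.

Answer: 200 800 3200 12800 51200 187400 187400 187400 187400 187400

Derivation:
Computing each delay:
  i=0: min(200*4^0, 187400) = 200
  i=1: min(200*4^1, 187400) = 800
  i=2: min(200*4^2, 187400) = 3200
  i=3: min(200*4^3, 187400) = 12800
  i=4: min(200*4^4, 187400) = 51200
  i=5: min(200*4^5, 187400) = 187400
  i=6: min(200*4^6, 187400) = 187400
  i=7: min(200*4^7, 187400) = 187400
  i=8: min(200*4^8, 187400) = 187400
  i=9: min(200*4^9, 187400) = 187400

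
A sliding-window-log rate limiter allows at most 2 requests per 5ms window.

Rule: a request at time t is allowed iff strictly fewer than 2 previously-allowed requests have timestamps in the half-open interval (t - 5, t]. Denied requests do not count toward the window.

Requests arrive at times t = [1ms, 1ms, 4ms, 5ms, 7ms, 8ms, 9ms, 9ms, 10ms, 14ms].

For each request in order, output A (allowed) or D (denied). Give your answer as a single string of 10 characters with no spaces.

Answer: AADDAADDDA

Derivation:
Tracking allowed requests in the window:
  req#1 t=1ms: ALLOW
  req#2 t=1ms: ALLOW
  req#3 t=4ms: DENY
  req#4 t=5ms: DENY
  req#5 t=7ms: ALLOW
  req#6 t=8ms: ALLOW
  req#7 t=9ms: DENY
  req#8 t=9ms: DENY
  req#9 t=10ms: DENY
  req#10 t=14ms: ALLOW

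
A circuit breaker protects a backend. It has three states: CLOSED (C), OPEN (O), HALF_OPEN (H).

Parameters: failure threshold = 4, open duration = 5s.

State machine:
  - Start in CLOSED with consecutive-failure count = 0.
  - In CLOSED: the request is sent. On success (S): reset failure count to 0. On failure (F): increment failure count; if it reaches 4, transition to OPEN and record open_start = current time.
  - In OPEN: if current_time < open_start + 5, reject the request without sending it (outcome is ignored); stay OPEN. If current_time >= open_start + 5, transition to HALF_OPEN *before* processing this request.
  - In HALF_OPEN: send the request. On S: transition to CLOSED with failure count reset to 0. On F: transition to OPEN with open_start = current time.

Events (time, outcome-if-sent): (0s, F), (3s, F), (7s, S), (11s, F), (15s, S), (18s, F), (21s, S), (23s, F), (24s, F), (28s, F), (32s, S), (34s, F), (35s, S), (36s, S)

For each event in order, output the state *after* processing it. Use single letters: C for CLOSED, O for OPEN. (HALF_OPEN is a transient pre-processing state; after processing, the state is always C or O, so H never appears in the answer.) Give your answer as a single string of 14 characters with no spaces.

Answer: CCCCCCCCCCCCCC

Derivation:
State after each event:
  event#1 t=0s outcome=F: state=CLOSED
  event#2 t=3s outcome=F: state=CLOSED
  event#3 t=7s outcome=S: state=CLOSED
  event#4 t=11s outcome=F: state=CLOSED
  event#5 t=15s outcome=S: state=CLOSED
  event#6 t=18s outcome=F: state=CLOSED
  event#7 t=21s outcome=S: state=CLOSED
  event#8 t=23s outcome=F: state=CLOSED
  event#9 t=24s outcome=F: state=CLOSED
  event#10 t=28s outcome=F: state=CLOSED
  event#11 t=32s outcome=S: state=CLOSED
  event#12 t=34s outcome=F: state=CLOSED
  event#13 t=35s outcome=S: state=CLOSED
  event#14 t=36s outcome=S: state=CLOSED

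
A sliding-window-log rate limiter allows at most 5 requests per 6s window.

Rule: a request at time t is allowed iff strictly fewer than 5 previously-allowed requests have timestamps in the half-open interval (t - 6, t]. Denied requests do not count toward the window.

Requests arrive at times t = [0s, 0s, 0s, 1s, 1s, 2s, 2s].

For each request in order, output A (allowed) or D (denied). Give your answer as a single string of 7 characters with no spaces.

Tracking allowed requests in the window:
  req#1 t=0s: ALLOW
  req#2 t=0s: ALLOW
  req#3 t=0s: ALLOW
  req#4 t=1s: ALLOW
  req#5 t=1s: ALLOW
  req#6 t=2s: DENY
  req#7 t=2s: DENY

Answer: AAAAADD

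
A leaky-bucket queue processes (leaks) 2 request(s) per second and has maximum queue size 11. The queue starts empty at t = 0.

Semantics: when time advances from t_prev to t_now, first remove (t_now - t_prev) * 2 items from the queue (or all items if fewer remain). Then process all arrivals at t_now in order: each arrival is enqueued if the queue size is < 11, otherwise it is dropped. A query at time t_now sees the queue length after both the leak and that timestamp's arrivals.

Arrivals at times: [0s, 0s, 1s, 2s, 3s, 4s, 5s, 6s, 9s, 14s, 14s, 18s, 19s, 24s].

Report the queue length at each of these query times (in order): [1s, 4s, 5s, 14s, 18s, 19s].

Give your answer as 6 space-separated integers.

Answer: 1 1 1 2 1 1

Derivation:
Queue lengths at query times:
  query t=1s: backlog = 1
  query t=4s: backlog = 1
  query t=5s: backlog = 1
  query t=14s: backlog = 2
  query t=18s: backlog = 1
  query t=19s: backlog = 1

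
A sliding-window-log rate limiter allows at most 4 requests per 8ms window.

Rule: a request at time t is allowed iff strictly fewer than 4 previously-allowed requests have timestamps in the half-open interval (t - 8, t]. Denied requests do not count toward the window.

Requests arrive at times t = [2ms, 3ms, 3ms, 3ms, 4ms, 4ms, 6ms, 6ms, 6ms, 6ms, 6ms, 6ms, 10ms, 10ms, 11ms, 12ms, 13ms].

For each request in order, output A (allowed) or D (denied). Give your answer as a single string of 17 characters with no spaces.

Answer: AAAADDDDDDDDADAAA

Derivation:
Tracking allowed requests in the window:
  req#1 t=2ms: ALLOW
  req#2 t=3ms: ALLOW
  req#3 t=3ms: ALLOW
  req#4 t=3ms: ALLOW
  req#5 t=4ms: DENY
  req#6 t=4ms: DENY
  req#7 t=6ms: DENY
  req#8 t=6ms: DENY
  req#9 t=6ms: DENY
  req#10 t=6ms: DENY
  req#11 t=6ms: DENY
  req#12 t=6ms: DENY
  req#13 t=10ms: ALLOW
  req#14 t=10ms: DENY
  req#15 t=11ms: ALLOW
  req#16 t=12ms: ALLOW
  req#17 t=13ms: ALLOW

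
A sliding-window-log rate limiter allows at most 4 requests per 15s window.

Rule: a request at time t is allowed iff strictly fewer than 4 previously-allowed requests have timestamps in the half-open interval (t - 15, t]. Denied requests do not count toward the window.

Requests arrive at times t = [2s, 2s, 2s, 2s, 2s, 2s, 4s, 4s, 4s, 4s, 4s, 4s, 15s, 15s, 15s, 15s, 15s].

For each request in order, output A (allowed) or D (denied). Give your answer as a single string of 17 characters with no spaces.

Tracking allowed requests in the window:
  req#1 t=2s: ALLOW
  req#2 t=2s: ALLOW
  req#3 t=2s: ALLOW
  req#4 t=2s: ALLOW
  req#5 t=2s: DENY
  req#6 t=2s: DENY
  req#7 t=4s: DENY
  req#8 t=4s: DENY
  req#9 t=4s: DENY
  req#10 t=4s: DENY
  req#11 t=4s: DENY
  req#12 t=4s: DENY
  req#13 t=15s: DENY
  req#14 t=15s: DENY
  req#15 t=15s: DENY
  req#16 t=15s: DENY
  req#17 t=15s: DENY

Answer: AAAADDDDDDDDDDDDD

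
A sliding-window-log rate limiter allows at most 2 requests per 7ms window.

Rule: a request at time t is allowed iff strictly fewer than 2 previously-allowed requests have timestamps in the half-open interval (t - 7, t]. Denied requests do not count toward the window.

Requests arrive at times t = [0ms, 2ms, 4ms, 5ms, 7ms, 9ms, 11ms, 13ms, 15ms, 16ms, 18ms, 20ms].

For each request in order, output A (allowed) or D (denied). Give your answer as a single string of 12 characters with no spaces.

Answer: AADDAADDAADD

Derivation:
Tracking allowed requests in the window:
  req#1 t=0ms: ALLOW
  req#2 t=2ms: ALLOW
  req#3 t=4ms: DENY
  req#4 t=5ms: DENY
  req#5 t=7ms: ALLOW
  req#6 t=9ms: ALLOW
  req#7 t=11ms: DENY
  req#8 t=13ms: DENY
  req#9 t=15ms: ALLOW
  req#10 t=16ms: ALLOW
  req#11 t=18ms: DENY
  req#12 t=20ms: DENY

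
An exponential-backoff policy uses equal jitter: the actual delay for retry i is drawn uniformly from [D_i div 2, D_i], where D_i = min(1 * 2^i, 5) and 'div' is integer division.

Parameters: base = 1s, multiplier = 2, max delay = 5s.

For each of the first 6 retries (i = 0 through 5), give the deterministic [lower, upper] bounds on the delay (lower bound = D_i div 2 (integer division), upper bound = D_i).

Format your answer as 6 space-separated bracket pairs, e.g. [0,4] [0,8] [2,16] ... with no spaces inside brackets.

Answer: [0,1] [1,2] [2,4] [2,5] [2,5] [2,5]

Derivation:
Computing bounds per retry:
  i=0: D_i=min(1*2^0,5)=1, bounds=[0,1]
  i=1: D_i=min(1*2^1,5)=2, bounds=[1,2]
  i=2: D_i=min(1*2^2,5)=4, bounds=[2,4]
  i=3: D_i=min(1*2^3,5)=5, bounds=[2,5]
  i=4: D_i=min(1*2^4,5)=5, bounds=[2,5]
  i=5: D_i=min(1*2^5,5)=5, bounds=[2,5]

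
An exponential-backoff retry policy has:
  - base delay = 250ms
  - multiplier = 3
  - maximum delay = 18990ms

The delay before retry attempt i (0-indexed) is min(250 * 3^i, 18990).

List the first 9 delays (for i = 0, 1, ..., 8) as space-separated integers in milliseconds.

Computing each delay:
  i=0: min(250*3^0, 18990) = 250
  i=1: min(250*3^1, 18990) = 750
  i=2: min(250*3^2, 18990) = 2250
  i=3: min(250*3^3, 18990) = 6750
  i=4: min(250*3^4, 18990) = 18990
  i=5: min(250*3^5, 18990) = 18990
  i=6: min(250*3^6, 18990) = 18990
  i=7: min(250*3^7, 18990) = 18990
  i=8: min(250*3^8, 18990) = 18990

Answer: 250 750 2250 6750 18990 18990 18990 18990 18990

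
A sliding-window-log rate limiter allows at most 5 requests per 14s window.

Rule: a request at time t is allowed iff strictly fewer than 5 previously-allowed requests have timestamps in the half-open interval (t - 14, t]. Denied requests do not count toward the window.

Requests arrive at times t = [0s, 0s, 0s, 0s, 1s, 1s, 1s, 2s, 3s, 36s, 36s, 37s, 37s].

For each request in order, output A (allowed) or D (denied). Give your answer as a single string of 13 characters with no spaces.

Tracking allowed requests in the window:
  req#1 t=0s: ALLOW
  req#2 t=0s: ALLOW
  req#3 t=0s: ALLOW
  req#4 t=0s: ALLOW
  req#5 t=1s: ALLOW
  req#6 t=1s: DENY
  req#7 t=1s: DENY
  req#8 t=2s: DENY
  req#9 t=3s: DENY
  req#10 t=36s: ALLOW
  req#11 t=36s: ALLOW
  req#12 t=37s: ALLOW
  req#13 t=37s: ALLOW

Answer: AAAAADDDDAAAA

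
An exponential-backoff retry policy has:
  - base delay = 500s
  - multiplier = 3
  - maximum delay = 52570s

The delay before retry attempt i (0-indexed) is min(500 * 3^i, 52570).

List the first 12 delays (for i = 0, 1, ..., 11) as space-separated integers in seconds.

Computing each delay:
  i=0: min(500*3^0, 52570) = 500
  i=1: min(500*3^1, 52570) = 1500
  i=2: min(500*3^2, 52570) = 4500
  i=3: min(500*3^3, 52570) = 13500
  i=4: min(500*3^4, 52570) = 40500
  i=5: min(500*3^5, 52570) = 52570
  i=6: min(500*3^6, 52570) = 52570
  i=7: min(500*3^7, 52570) = 52570
  i=8: min(500*3^8, 52570) = 52570
  i=9: min(500*3^9, 52570) = 52570
  i=10: min(500*3^10, 52570) = 52570
  i=11: min(500*3^11, 52570) = 52570

Answer: 500 1500 4500 13500 40500 52570 52570 52570 52570 52570 52570 52570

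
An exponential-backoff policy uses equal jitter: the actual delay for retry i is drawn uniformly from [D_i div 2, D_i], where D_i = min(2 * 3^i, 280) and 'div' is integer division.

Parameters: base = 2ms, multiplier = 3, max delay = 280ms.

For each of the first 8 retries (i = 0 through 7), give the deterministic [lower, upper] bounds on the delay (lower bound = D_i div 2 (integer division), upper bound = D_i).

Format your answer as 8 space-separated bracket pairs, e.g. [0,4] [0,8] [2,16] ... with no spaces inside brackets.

Answer: [1,2] [3,6] [9,18] [27,54] [81,162] [140,280] [140,280] [140,280]

Derivation:
Computing bounds per retry:
  i=0: D_i=min(2*3^0,280)=2, bounds=[1,2]
  i=1: D_i=min(2*3^1,280)=6, bounds=[3,6]
  i=2: D_i=min(2*3^2,280)=18, bounds=[9,18]
  i=3: D_i=min(2*3^3,280)=54, bounds=[27,54]
  i=4: D_i=min(2*3^4,280)=162, bounds=[81,162]
  i=5: D_i=min(2*3^5,280)=280, bounds=[140,280]
  i=6: D_i=min(2*3^6,280)=280, bounds=[140,280]
  i=7: D_i=min(2*3^7,280)=280, bounds=[140,280]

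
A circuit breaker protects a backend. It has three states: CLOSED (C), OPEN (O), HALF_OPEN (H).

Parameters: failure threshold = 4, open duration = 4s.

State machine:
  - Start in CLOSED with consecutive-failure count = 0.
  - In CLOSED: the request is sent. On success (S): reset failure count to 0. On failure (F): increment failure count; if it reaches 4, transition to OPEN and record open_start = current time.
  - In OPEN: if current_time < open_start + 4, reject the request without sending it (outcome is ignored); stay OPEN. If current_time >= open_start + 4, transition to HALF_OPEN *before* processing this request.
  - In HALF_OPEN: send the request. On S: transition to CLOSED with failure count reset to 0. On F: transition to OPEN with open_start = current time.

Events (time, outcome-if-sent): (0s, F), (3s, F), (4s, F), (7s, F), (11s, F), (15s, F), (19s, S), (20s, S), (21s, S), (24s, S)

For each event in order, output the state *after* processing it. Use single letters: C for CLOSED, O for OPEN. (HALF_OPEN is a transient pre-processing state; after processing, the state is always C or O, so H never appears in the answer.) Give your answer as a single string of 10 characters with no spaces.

State after each event:
  event#1 t=0s outcome=F: state=CLOSED
  event#2 t=3s outcome=F: state=CLOSED
  event#3 t=4s outcome=F: state=CLOSED
  event#4 t=7s outcome=F: state=OPEN
  event#5 t=11s outcome=F: state=OPEN
  event#6 t=15s outcome=F: state=OPEN
  event#7 t=19s outcome=S: state=CLOSED
  event#8 t=20s outcome=S: state=CLOSED
  event#9 t=21s outcome=S: state=CLOSED
  event#10 t=24s outcome=S: state=CLOSED

Answer: CCCOOOCCCC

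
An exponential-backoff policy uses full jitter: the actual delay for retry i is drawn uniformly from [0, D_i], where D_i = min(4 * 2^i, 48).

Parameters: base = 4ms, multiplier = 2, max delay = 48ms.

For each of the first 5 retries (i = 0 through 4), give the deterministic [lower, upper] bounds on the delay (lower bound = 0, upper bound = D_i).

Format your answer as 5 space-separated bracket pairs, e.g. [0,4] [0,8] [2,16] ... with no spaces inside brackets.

Computing bounds per retry:
  i=0: D_i=min(4*2^0,48)=4, bounds=[0,4]
  i=1: D_i=min(4*2^1,48)=8, bounds=[0,8]
  i=2: D_i=min(4*2^2,48)=16, bounds=[0,16]
  i=3: D_i=min(4*2^3,48)=32, bounds=[0,32]
  i=4: D_i=min(4*2^4,48)=48, bounds=[0,48]

Answer: [0,4] [0,8] [0,16] [0,32] [0,48]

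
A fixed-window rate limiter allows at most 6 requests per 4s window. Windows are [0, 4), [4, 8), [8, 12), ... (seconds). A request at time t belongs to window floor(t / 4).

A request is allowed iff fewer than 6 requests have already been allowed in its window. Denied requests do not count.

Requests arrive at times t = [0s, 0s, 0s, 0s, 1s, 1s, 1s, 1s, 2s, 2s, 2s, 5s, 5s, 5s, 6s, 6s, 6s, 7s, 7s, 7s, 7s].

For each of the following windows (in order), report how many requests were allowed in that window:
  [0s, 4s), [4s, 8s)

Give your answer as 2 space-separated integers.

Answer: 6 6

Derivation:
Processing requests:
  req#1 t=0s (window 0): ALLOW
  req#2 t=0s (window 0): ALLOW
  req#3 t=0s (window 0): ALLOW
  req#4 t=0s (window 0): ALLOW
  req#5 t=1s (window 0): ALLOW
  req#6 t=1s (window 0): ALLOW
  req#7 t=1s (window 0): DENY
  req#8 t=1s (window 0): DENY
  req#9 t=2s (window 0): DENY
  req#10 t=2s (window 0): DENY
  req#11 t=2s (window 0): DENY
  req#12 t=5s (window 1): ALLOW
  req#13 t=5s (window 1): ALLOW
  req#14 t=5s (window 1): ALLOW
  req#15 t=6s (window 1): ALLOW
  req#16 t=6s (window 1): ALLOW
  req#17 t=6s (window 1): ALLOW
  req#18 t=7s (window 1): DENY
  req#19 t=7s (window 1): DENY
  req#20 t=7s (window 1): DENY
  req#21 t=7s (window 1): DENY

Allowed counts by window: 6 6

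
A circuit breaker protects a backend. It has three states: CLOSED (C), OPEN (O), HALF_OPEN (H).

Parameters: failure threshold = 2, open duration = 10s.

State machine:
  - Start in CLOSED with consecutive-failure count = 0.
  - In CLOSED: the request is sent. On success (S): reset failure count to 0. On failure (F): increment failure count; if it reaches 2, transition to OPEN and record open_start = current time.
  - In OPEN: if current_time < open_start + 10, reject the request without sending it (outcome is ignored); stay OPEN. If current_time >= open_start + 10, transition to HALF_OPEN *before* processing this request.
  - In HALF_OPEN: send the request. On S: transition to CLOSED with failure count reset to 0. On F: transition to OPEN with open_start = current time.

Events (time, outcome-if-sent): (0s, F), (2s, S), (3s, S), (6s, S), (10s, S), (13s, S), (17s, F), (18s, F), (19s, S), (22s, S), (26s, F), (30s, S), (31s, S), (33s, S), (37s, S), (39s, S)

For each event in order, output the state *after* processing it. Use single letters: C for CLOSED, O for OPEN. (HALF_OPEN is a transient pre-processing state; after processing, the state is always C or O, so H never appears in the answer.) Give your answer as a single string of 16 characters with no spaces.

State after each event:
  event#1 t=0s outcome=F: state=CLOSED
  event#2 t=2s outcome=S: state=CLOSED
  event#3 t=3s outcome=S: state=CLOSED
  event#4 t=6s outcome=S: state=CLOSED
  event#5 t=10s outcome=S: state=CLOSED
  event#6 t=13s outcome=S: state=CLOSED
  event#7 t=17s outcome=F: state=CLOSED
  event#8 t=18s outcome=F: state=OPEN
  event#9 t=19s outcome=S: state=OPEN
  event#10 t=22s outcome=S: state=OPEN
  event#11 t=26s outcome=F: state=OPEN
  event#12 t=30s outcome=S: state=CLOSED
  event#13 t=31s outcome=S: state=CLOSED
  event#14 t=33s outcome=S: state=CLOSED
  event#15 t=37s outcome=S: state=CLOSED
  event#16 t=39s outcome=S: state=CLOSED

Answer: CCCCCCCOOOOCCCCC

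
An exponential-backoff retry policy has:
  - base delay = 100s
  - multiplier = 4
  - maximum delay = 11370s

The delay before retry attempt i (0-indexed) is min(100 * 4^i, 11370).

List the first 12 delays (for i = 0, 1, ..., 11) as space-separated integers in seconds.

Computing each delay:
  i=0: min(100*4^0, 11370) = 100
  i=1: min(100*4^1, 11370) = 400
  i=2: min(100*4^2, 11370) = 1600
  i=3: min(100*4^3, 11370) = 6400
  i=4: min(100*4^4, 11370) = 11370
  i=5: min(100*4^5, 11370) = 11370
  i=6: min(100*4^6, 11370) = 11370
  i=7: min(100*4^7, 11370) = 11370
  i=8: min(100*4^8, 11370) = 11370
  i=9: min(100*4^9, 11370) = 11370
  i=10: min(100*4^10, 11370) = 11370
  i=11: min(100*4^11, 11370) = 11370

Answer: 100 400 1600 6400 11370 11370 11370 11370 11370 11370 11370 11370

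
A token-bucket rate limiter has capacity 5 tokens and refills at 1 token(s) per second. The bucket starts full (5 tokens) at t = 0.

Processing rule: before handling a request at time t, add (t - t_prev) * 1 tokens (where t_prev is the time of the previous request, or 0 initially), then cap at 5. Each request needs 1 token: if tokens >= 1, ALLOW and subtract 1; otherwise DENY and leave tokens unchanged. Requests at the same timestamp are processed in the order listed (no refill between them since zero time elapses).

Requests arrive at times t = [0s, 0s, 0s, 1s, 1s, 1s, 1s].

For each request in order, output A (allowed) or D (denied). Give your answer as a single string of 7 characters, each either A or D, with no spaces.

Simulating step by step:
  req#1 t=0s: ALLOW
  req#2 t=0s: ALLOW
  req#3 t=0s: ALLOW
  req#4 t=1s: ALLOW
  req#5 t=1s: ALLOW
  req#6 t=1s: ALLOW
  req#7 t=1s: DENY

Answer: AAAAAAD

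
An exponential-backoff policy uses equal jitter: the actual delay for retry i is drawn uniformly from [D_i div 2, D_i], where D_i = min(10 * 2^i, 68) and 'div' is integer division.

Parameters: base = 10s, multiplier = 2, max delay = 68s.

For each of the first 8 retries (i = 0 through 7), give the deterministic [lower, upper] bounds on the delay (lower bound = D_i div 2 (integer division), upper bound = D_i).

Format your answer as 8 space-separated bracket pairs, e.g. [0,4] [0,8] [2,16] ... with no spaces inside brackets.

Answer: [5,10] [10,20] [20,40] [34,68] [34,68] [34,68] [34,68] [34,68]

Derivation:
Computing bounds per retry:
  i=0: D_i=min(10*2^0,68)=10, bounds=[5,10]
  i=1: D_i=min(10*2^1,68)=20, bounds=[10,20]
  i=2: D_i=min(10*2^2,68)=40, bounds=[20,40]
  i=3: D_i=min(10*2^3,68)=68, bounds=[34,68]
  i=4: D_i=min(10*2^4,68)=68, bounds=[34,68]
  i=5: D_i=min(10*2^5,68)=68, bounds=[34,68]
  i=6: D_i=min(10*2^6,68)=68, bounds=[34,68]
  i=7: D_i=min(10*2^7,68)=68, bounds=[34,68]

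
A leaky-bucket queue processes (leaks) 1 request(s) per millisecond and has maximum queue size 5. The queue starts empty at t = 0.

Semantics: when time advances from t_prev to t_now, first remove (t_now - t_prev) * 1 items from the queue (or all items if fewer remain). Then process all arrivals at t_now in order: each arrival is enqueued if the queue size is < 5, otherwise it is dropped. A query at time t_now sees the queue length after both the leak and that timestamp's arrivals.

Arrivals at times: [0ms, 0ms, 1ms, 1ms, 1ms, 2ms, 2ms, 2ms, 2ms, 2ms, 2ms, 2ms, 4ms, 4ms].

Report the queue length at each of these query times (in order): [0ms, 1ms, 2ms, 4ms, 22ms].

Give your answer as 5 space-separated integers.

Queue lengths at query times:
  query t=0ms: backlog = 2
  query t=1ms: backlog = 4
  query t=2ms: backlog = 5
  query t=4ms: backlog = 5
  query t=22ms: backlog = 0

Answer: 2 4 5 5 0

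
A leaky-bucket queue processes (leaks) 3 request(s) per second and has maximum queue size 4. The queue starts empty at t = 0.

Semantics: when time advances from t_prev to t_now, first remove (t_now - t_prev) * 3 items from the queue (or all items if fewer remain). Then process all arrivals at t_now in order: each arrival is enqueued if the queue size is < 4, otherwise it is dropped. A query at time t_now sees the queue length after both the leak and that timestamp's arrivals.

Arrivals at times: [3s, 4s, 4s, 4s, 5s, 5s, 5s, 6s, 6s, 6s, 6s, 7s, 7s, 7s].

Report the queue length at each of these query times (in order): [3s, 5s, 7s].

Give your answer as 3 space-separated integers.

Queue lengths at query times:
  query t=3s: backlog = 1
  query t=5s: backlog = 3
  query t=7s: backlog = 4

Answer: 1 3 4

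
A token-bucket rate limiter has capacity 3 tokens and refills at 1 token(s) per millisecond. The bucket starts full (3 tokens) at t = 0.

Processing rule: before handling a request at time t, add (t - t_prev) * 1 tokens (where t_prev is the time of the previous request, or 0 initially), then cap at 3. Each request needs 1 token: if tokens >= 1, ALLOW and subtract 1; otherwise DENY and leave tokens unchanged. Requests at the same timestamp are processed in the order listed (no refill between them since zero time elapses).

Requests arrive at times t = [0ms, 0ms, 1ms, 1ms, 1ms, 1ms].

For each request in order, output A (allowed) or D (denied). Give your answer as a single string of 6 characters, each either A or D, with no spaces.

Answer: AAAADD

Derivation:
Simulating step by step:
  req#1 t=0ms: ALLOW
  req#2 t=0ms: ALLOW
  req#3 t=1ms: ALLOW
  req#4 t=1ms: ALLOW
  req#5 t=1ms: DENY
  req#6 t=1ms: DENY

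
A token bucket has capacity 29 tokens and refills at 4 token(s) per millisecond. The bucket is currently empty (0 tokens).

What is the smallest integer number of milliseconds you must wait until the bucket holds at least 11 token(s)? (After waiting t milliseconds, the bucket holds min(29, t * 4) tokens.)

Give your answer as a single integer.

Need t * 4 >= 11, so t >= 11/4.
Smallest integer t = ceil(11/4) = 3.

Answer: 3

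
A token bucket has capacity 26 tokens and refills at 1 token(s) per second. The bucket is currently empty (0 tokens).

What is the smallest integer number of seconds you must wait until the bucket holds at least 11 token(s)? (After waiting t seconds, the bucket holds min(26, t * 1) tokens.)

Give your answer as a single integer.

Need t * 1 >= 11, so t >= 11/1.
Smallest integer t = ceil(11/1) = 11.

Answer: 11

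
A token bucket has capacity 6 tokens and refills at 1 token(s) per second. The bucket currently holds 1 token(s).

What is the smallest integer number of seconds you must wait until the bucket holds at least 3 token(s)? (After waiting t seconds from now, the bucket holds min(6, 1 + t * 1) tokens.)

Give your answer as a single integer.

Need 1 + t * 1 >= 3, so t >= 2/1.
Smallest integer t = ceil(2/1) = 2.

Answer: 2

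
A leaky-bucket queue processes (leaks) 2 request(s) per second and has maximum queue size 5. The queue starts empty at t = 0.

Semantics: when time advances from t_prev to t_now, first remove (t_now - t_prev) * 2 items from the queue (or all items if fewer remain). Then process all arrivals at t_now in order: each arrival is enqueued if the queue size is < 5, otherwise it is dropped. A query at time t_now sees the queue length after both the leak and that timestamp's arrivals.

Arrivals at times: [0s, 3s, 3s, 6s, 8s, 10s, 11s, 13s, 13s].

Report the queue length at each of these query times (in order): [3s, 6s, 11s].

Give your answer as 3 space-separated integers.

Queue lengths at query times:
  query t=3s: backlog = 2
  query t=6s: backlog = 1
  query t=11s: backlog = 1

Answer: 2 1 1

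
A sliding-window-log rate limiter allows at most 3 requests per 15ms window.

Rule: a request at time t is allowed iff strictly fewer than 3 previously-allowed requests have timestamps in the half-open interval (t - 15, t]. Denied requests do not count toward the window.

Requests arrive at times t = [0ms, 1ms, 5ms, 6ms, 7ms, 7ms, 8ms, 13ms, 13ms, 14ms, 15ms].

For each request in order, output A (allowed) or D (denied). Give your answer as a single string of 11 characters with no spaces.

Tracking allowed requests in the window:
  req#1 t=0ms: ALLOW
  req#2 t=1ms: ALLOW
  req#3 t=5ms: ALLOW
  req#4 t=6ms: DENY
  req#5 t=7ms: DENY
  req#6 t=7ms: DENY
  req#7 t=8ms: DENY
  req#8 t=13ms: DENY
  req#9 t=13ms: DENY
  req#10 t=14ms: DENY
  req#11 t=15ms: ALLOW

Answer: AAADDDDDDDA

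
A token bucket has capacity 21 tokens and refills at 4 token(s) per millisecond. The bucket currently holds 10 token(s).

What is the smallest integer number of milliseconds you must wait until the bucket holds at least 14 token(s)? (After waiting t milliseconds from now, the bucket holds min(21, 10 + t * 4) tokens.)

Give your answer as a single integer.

Answer: 1

Derivation:
Need 10 + t * 4 >= 14, so t >= 4/4.
Smallest integer t = ceil(4/4) = 1.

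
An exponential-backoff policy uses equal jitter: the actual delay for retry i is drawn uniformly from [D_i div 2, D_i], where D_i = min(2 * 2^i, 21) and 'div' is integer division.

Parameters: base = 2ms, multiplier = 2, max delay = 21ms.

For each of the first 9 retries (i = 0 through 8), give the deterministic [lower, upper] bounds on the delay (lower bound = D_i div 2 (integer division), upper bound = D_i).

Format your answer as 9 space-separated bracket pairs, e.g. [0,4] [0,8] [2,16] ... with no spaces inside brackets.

Answer: [1,2] [2,4] [4,8] [8,16] [10,21] [10,21] [10,21] [10,21] [10,21]

Derivation:
Computing bounds per retry:
  i=0: D_i=min(2*2^0,21)=2, bounds=[1,2]
  i=1: D_i=min(2*2^1,21)=4, bounds=[2,4]
  i=2: D_i=min(2*2^2,21)=8, bounds=[4,8]
  i=3: D_i=min(2*2^3,21)=16, bounds=[8,16]
  i=4: D_i=min(2*2^4,21)=21, bounds=[10,21]
  i=5: D_i=min(2*2^5,21)=21, bounds=[10,21]
  i=6: D_i=min(2*2^6,21)=21, bounds=[10,21]
  i=7: D_i=min(2*2^7,21)=21, bounds=[10,21]
  i=8: D_i=min(2*2^8,21)=21, bounds=[10,21]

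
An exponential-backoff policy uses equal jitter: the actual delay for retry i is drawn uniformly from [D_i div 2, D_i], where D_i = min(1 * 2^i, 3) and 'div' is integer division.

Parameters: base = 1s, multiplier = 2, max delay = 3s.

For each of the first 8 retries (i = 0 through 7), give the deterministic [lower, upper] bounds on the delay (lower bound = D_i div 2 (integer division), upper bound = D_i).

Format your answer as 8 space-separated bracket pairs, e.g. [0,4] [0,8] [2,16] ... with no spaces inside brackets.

Answer: [0,1] [1,2] [1,3] [1,3] [1,3] [1,3] [1,3] [1,3]

Derivation:
Computing bounds per retry:
  i=0: D_i=min(1*2^0,3)=1, bounds=[0,1]
  i=1: D_i=min(1*2^1,3)=2, bounds=[1,2]
  i=2: D_i=min(1*2^2,3)=3, bounds=[1,3]
  i=3: D_i=min(1*2^3,3)=3, bounds=[1,3]
  i=4: D_i=min(1*2^4,3)=3, bounds=[1,3]
  i=5: D_i=min(1*2^5,3)=3, bounds=[1,3]
  i=6: D_i=min(1*2^6,3)=3, bounds=[1,3]
  i=7: D_i=min(1*2^7,3)=3, bounds=[1,3]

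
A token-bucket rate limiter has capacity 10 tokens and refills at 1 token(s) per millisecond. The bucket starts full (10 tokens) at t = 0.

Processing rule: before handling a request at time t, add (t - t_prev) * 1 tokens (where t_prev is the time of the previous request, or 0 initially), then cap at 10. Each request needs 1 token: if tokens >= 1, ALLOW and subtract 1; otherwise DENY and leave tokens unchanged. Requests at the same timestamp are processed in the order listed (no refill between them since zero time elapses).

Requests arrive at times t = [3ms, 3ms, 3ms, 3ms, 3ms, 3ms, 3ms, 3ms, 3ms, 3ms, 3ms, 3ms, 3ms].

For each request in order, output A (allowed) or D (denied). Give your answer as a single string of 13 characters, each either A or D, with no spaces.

Simulating step by step:
  req#1 t=3ms: ALLOW
  req#2 t=3ms: ALLOW
  req#3 t=3ms: ALLOW
  req#4 t=3ms: ALLOW
  req#5 t=3ms: ALLOW
  req#6 t=3ms: ALLOW
  req#7 t=3ms: ALLOW
  req#8 t=3ms: ALLOW
  req#9 t=3ms: ALLOW
  req#10 t=3ms: ALLOW
  req#11 t=3ms: DENY
  req#12 t=3ms: DENY
  req#13 t=3ms: DENY

Answer: AAAAAAAAAADDD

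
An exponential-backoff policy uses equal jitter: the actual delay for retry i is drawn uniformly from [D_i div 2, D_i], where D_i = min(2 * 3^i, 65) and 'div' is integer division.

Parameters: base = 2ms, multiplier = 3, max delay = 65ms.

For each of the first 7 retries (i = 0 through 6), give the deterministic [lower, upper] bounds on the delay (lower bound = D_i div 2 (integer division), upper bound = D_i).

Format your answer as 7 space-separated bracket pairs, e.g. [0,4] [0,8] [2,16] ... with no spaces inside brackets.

Computing bounds per retry:
  i=0: D_i=min(2*3^0,65)=2, bounds=[1,2]
  i=1: D_i=min(2*3^1,65)=6, bounds=[3,6]
  i=2: D_i=min(2*3^2,65)=18, bounds=[9,18]
  i=3: D_i=min(2*3^3,65)=54, bounds=[27,54]
  i=4: D_i=min(2*3^4,65)=65, bounds=[32,65]
  i=5: D_i=min(2*3^5,65)=65, bounds=[32,65]
  i=6: D_i=min(2*3^6,65)=65, bounds=[32,65]

Answer: [1,2] [3,6] [9,18] [27,54] [32,65] [32,65] [32,65]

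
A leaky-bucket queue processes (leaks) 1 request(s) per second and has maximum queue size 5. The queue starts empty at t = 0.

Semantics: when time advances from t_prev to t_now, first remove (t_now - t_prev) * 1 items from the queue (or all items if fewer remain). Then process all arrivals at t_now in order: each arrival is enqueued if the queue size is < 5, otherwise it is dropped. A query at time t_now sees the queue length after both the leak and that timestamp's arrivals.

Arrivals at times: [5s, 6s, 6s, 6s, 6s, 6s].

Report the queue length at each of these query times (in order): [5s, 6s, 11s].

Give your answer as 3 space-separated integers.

Answer: 1 5 0

Derivation:
Queue lengths at query times:
  query t=5s: backlog = 1
  query t=6s: backlog = 5
  query t=11s: backlog = 0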